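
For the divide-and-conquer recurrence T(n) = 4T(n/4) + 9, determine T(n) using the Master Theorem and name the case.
Master Theorem template: T(n) = a·T(n/b) + f(n).
Here: a=4, b=4, f(n)=9
Compute log_b(a) = log_4(4) = 1.
f(n) = 9 = O(n^(1-ε)) with ε = 1. Case 1: T(n) = Θ(n^log_b(a)) = Θ(n).

Case 1: T(n) = Θ(n)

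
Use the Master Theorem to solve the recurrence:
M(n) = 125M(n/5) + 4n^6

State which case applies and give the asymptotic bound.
Master Theorem template: M(n) = a·M(n/b) + f(n).
Here: a=125, b=5, f(n)=4n^6
Compute log_b(a) = log_5(125) = 3.
f(n) = 4n^6 = Ω(n^(3+ε)) with ε = 3, and the regularity condition holds (a·f(n/b) = (a/b^6)·f(n) with a/b^6 = 5^-3 < 1). Case 3: M(n) = Θ(f(n)) = Θ(n^6).

Case 3: M(n) = Θ(n^6)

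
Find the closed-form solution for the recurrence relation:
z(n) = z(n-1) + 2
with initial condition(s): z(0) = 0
Recurrence: z(n) = z(n-1) + 2, initial: z(0) = 0.
Each step adds 2, so z(n) = z(0) + 2n = 2n.

z(n) = 2n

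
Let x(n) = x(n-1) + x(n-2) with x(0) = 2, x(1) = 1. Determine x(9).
Computing the sequence terms:
2, 1, 3, 4, 7, 11, 18, 29, 47, 76

76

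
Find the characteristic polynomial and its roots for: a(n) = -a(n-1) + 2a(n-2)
Substitute a(n) = rⁿ and divide through by rⁿ⁻²: r² + r - 2 = 0
Factor: (r - 1)(r + 2) = 0, so r = 1, -2.
General solution: a(n) = A·1ⁿ + B·(-2)ⁿ

Characteristic: r² + r - 2 = 0, Roots: r = 1, -2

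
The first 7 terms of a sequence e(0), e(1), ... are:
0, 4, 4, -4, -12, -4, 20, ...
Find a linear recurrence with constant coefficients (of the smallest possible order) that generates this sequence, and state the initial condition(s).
Look for the lowest-order linear relation among consecutive terms.
Observation: e(n) - 1·e(n-1) - (-2)·e(n-2) = 0 holds for the shown terms, and no order-1 relation e(n) = α·e(n-1) + β fits.
Check at n=3: 1·4 + (-2)·4 = -4. ✓

e(n) = e(n-1) - 2e(n-2), e(0) = 0, e(1) = 4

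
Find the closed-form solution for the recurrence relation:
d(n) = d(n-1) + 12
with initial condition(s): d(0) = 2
Recurrence: d(n) = d(n-1) + 12, initial: d(0) = 2.
Each step adds 12, so d(n) = d(0) + 12n = 12n + 2.

d(n) = 12n + 2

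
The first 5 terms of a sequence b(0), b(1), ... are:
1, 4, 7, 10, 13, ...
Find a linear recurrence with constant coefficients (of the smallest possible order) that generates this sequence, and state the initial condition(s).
Look for the lowest-order linear relation among consecutive terms.
Observation: consecutive differences are constant (= 3).
Check at n=2: 1·4 + 3 = 7. ✓

b(n) = b(n-1) + 3, b(0) = 1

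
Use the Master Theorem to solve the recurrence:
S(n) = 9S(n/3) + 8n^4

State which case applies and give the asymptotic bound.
Master Theorem template: S(n) = a·S(n/b) + f(n).
Here: a=9, b=3, f(n)=8n^4
Compute log_b(a) = log_3(9) = 2.
f(n) = 8n^4 = Ω(n^(2+ε)) with ε = 2, and the regularity condition holds (a·f(n/b) = (a/b^4)·f(n) with a/b^4 = 3^-2 < 1). Case 3: S(n) = Θ(f(n)) = Θ(n^4).

Case 3: S(n) = Θ(n^4)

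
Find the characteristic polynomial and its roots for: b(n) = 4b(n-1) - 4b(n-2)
Substitute b(n) = rⁿ and divide through by rⁿ⁻²: r² - 4r + 4 = 0
Factor: (r - 2)² = 0, so r = 2 (double root).
General solution: b(n) = (A + Bn)·2ⁿ

Characteristic: r² - 4r + 4 = 0, Roots: r = 2 (double root)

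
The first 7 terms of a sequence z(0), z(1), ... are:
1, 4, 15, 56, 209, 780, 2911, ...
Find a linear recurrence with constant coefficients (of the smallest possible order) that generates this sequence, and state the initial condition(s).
Look for the lowest-order linear relation among consecutive terms.
Observation: z(n) - 4·z(n-1) - (-1)·z(n-2) = 0 holds for the shown terms, and no order-1 relation z(n) = α·z(n-1) + β fits.
Check at n=3: 4·15 + (-1)·4 = 56. ✓

z(n) = 4z(n-1) - z(n-2), z(0) = 1, z(1) = 4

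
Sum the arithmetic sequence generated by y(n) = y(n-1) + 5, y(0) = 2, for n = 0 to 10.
Computing the sequence terms: 2, 7, 12, 17, 22, 27, 32, 37, 42, 47, 52
Adding these values together:

297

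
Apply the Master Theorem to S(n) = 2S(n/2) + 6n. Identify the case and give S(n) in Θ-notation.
Master Theorem template: S(n) = a·S(n/b) + f(n).
Here: a=2, b=2, f(n)=6n
Compute log_b(a) = log_2(2) = 1.
f(n) = 6n = Θ(n). Case 2: S(n) = Θ(n log n).

Case 2: S(n) = Θ(n log n)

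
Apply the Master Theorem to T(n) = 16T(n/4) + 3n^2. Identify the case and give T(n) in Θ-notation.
Master Theorem template: T(n) = a·T(n/b) + f(n).
Here: a=16, b=4, f(n)=3n^2
Compute log_b(a) = log_4(16) = 2.
f(n) = 3n^2 = Θ(n^2). Case 2: T(n) = Θ(n^2 log n).

Case 2: T(n) = Θ(n^2 log n)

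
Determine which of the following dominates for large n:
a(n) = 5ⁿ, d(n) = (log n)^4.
Comparing growth rates:
Growth-rate hierarchy: log n ≺ any polynomial ≺ any exponential cⁿ (c>1) ≺ n! ≺ nⁿ.
exponential base 5 dominates polylogarithmic (log n)^4 asymptotically.

a(n) grows faster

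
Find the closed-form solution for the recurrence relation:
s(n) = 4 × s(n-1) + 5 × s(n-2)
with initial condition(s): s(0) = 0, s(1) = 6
Recurrence: s(n) = 4 × s(n-1) + 5 × s(n-2), initial: s(0) = 0, s(1) = 6.
Characteristic equation: r² - 4r - 5 = 0, which factors as (r - 5)(r + 1) = 0, so r = 5, -1. General solution s(n) = A·5ⁿ + B·(-1)ⁿ. From s(0) = 0: A + B = 0. From s(1) = 6: 5A - 1B = 6. Solving gives A = 1, B = -1.

s(n) = 5ⁿ - (-1)ⁿ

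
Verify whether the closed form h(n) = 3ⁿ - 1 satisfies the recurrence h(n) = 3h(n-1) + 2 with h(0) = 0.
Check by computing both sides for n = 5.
From the recurrence with h(0) = 0:
  h(0) = 0, h(1) = 2, h(2) = 8, h(3) = 26, h(4) = 80, h(5) = 242
  so the recurrence gives h(5) = 242.
From the proposed closed form h(n) = 3ⁿ - 1:
  h(5) = 242.
Both sides give 242 at n = 5, and the initial condition(s) match, so the closed form is consistent.

Yes, the closed form is correct.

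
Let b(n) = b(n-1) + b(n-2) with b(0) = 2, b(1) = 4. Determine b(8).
Computing the sequence terms:
2, 4, 6, 10, 16, 26, 42, 68, 110

110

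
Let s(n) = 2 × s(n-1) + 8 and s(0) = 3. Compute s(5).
Computing step by step:
s(0) = 3
s(1) = 2 × 3 + 8 = 14
s(2) = 2 × 14 + 8 = 36
s(3) = 2 × 36 + 8 = 80
s(4) = 2 × 80 + 8 = 168
s(5) = 2 × 168 + 8 = 344

344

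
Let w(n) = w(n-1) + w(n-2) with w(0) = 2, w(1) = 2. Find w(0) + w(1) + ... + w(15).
Computing the sequence terms: 2, 2, 4, 6, 10, 16, 26, 42, 68, 110, 178, 288, 466, 754, 1220, 1974
Adding these values together:

5166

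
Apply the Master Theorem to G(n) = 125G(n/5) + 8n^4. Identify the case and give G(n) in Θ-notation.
Master Theorem template: G(n) = a·G(n/b) + f(n).
Here: a=125, b=5, f(n)=8n^4
Compute log_b(a) = log_5(125) = 3.
f(n) = 8n^4 = Ω(n^(3+ε)) with ε = 1, and the regularity condition holds (a·f(n/b) = (a/b^4)·f(n) with a/b^4 = 5^-1 < 1). Case 3: G(n) = Θ(f(n)) = Θ(n^4).

Case 3: G(n) = Θ(n^4)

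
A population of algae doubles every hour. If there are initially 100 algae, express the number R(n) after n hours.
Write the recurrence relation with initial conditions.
Each hour multiplies the count by 2, so the count after n hours depends only on the count after n-1 hours: R(n) = 2 × R(n-1). The starting count gives R(0) = 100.
Unrolling n times gives the closed form R(n) = 100 × 2ⁿ.

R(n) = 2 × R(n-1), R(0) = 100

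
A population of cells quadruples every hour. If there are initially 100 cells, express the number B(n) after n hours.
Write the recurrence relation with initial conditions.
Each hour multiplies the count by 4, so the count after n hours depends only on the count after n-1 hours: B(n) = 4 × B(n-1). The starting count gives B(0) = 100.
Unrolling n times gives the closed form B(n) = 100 × 4ⁿ.

B(n) = 4 × B(n-1), B(0) = 100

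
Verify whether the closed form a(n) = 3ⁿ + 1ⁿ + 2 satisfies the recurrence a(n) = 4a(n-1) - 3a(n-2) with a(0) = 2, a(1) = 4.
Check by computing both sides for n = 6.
From the recurrence with a(0) = 2, a(1) = 4:
  a(0) = 2, a(1) = 4, a(2) = 10, a(3) = 28, a(4) = 82, a(5) = 244, a(6) = 730
  so the recurrence gives a(6) = 730.
From the proposed closed form a(n) = 3ⁿ + 1ⁿ + 2:
  a(6) = 732.
The recurrence gives 730 but the closed form gives 732, so the closed form does not satisfy the recurrence.

No, the closed form is incorrect.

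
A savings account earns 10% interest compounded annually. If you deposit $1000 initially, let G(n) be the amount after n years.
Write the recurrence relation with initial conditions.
Each year the balance grows by 10%, i.e. is multiplied by 1 + 10/100 = 1.1, so G(n) = 1.1 × G(n-1). The initial deposit gives G(0) = 1000.
Unrolling gives the closed form G(n) = 1000 × (1.1)ⁿ.

G(n) = 1.1 × G(n-1), G(0) = 1000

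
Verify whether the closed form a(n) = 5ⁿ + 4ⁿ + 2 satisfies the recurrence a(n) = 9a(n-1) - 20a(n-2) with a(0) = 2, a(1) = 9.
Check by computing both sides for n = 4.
From the recurrence with a(0) = 2, a(1) = 9:
  a(0) = 2, a(1) = 9, a(2) = 41, a(3) = 189, a(4) = 881
  so the recurrence gives a(4) = 881.
From the proposed closed form a(n) = 5ⁿ + 4ⁿ + 2:
  a(4) = 883.
The recurrence gives 881 but the closed form gives 883, so the closed form does not satisfy the recurrence.

No, the closed form is incorrect.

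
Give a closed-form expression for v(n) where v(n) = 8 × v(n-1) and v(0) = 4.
Recurrence: v(n) = 8 × v(n-1), initial: v(0) = 4.
Each term is 8 times the previous, so this is geometric with ratio 8. After n steps: v(n) = v(0)·8ⁿ = 4·8ⁿ.

v(n) = 4·8ⁿ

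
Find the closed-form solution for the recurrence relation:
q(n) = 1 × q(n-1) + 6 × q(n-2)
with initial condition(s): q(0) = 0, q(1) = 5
Recurrence: q(n) = 1 × q(n-1) + 6 × q(n-2), initial: q(0) = 0, q(1) = 5.
Characteristic equation: r² - 1r - 6 = 0, which factors as (r - 3)(r + 2) = 0, so r = 3, -2. General solution q(n) = A·3ⁿ + B·(-2)ⁿ. From q(0) = 0: A + B = 0. From q(1) = 5: 3A - 2B = 5. Solving gives A = 1, B = -1.

q(n) = 3ⁿ - (-2)ⁿ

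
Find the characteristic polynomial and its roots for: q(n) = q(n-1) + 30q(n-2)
Substitute q(n) = rⁿ and divide through by rⁿ⁻²: r² - r - 30 = 0
Factor: (r - 6)(r + 5) = 0, so r = 6, -5.
General solution: q(n) = A·6ⁿ + B·(-5)ⁿ

Characteristic: r² - r - 30 = 0, Roots: r = 6, -5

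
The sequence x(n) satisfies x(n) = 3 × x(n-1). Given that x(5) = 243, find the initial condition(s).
In general x(n) = 3ⁿ · x(0). At n = 5: x(0) = x(5) / 3^5 = 243 / 243 = 1.

x(0) = 1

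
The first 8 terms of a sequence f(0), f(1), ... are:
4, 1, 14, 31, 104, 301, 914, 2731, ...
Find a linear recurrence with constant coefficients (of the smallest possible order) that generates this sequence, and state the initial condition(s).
Look for the lowest-order linear relation among consecutive terms.
Observation: f(n) - 2·f(n-1) - (3)·f(n-2) = 0 holds for the shown terms, and no order-1 relation f(n) = α·f(n-1) + β fits.
Check at n=3: 2·14 + (3)·1 = 31. ✓

f(n) = 2f(n-1) + 3f(n-2), f(0) = 4, f(1) = 1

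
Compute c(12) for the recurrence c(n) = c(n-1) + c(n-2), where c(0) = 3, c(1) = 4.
Computing the sequence terms:
3, 4, 7, 11, 18, 29, 47, 76, 123, 199, 322, 521, 843

843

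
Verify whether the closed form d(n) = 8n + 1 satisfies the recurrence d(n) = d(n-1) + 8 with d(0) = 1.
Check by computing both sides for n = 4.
From the recurrence with d(0) = 1:
  d(0) = 1, d(1) = 9, d(2) = 17, d(3) = 25, d(4) = 33
  so the recurrence gives d(4) = 33.
From the proposed closed form d(n) = 8n + 1:
  d(4) = 33.
Both sides give 33 at n = 4, and the initial condition(s) match, so the closed form is consistent.

Yes, the closed form is correct.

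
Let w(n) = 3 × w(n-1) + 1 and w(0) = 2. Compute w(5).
Computing step by step:
w(0) = 2
w(1) = 3 × 2 + 1 = 7
w(2) = 3 × 7 + 1 = 22
w(3) = 3 × 22 + 1 = 67
w(4) = 3 × 67 + 1 = 202
w(5) = 3 × 202 + 1 = 607

607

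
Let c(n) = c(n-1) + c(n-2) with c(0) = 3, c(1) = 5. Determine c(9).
Computing the sequence terms:
3, 5, 8, 13, 21, 34, 55, 89, 144, 233

233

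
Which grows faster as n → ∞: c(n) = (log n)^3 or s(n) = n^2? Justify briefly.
Comparing growth rates:
Growth-rate hierarchy: log n ≺ any polynomial ≺ any exponential cⁿ (c>1) ≺ n! ≺ nⁿ.
polynomial degree 2 dominates polylogarithmic (log n)^3 asymptotically.

s(n) grows faster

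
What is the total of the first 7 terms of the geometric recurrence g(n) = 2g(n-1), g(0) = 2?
Computing the sequence terms: 2, 4, 8, 16, 32, 64, 128
Adding these values together:

254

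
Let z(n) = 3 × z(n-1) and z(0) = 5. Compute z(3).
Computing step by step:
z(0) = 5
z(1) = 3 × 5 = 15
z(2) = 3 × 15 = 45
z(3) = 3 × 45 = 135

135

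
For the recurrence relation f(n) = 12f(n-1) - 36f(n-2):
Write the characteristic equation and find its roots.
Substitute f(n) = rⁿ and divide through by rⁿ⁻²: r² - 12r + 36 = 0
Factor: (r - 6)² = 0, so r = 6 (double root).
General solution: f(n) = (A + Bn)·6ⁿ

Characteristic: r² - 12r + 36 = 0, Roots: r = 6 (double root)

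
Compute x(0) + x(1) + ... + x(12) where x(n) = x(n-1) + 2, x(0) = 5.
Computing the sequence terms: 5, 7, 9, 11, 13, 15, 17, 19, 21, 23, 25, 27, 29
Adding these values together:

221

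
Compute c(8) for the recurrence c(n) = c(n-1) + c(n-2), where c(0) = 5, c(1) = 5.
Computing the sequence terms:
5, 5, 10, 15, 25, 40, 65, 105, 170

170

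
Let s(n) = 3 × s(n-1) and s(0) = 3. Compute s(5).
Computing step by step:
s(0) = 3
s(1) = 3 × 3 = 9
s(2) = 3 × 9 = 27
s(3) = 3 × 27 = 81
s(4) = 3 × 81 = 243
s(5) = 3 × 243 = 729

729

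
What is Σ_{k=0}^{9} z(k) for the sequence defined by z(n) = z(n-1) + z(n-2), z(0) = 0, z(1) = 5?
Computing the sequence terms: 0, 5, 5, 10, 15, 25, 40, 65, 105, 170
Adding these values together:

440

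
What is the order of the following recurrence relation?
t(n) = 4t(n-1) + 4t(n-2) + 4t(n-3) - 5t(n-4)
The order is the largest lag k for which t(n-k) appears. Here the deepest term is t(n-4), so the order is 4.

Order 4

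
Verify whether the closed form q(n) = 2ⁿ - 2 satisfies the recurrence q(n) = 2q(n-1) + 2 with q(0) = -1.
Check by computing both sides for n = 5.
From the recurrence with q(0) = -1:
  q(0) = -1, q(1) = 0, q(2) = 2, q(3) = 6, q(4) = 14, q(5) = 30
  so the recurrence gives q(5) = 30.
From the proposed closed form q(n) = 2ⁿ - 2:
  q(5) = 30.
Both sides give 30 at n = 5, and the initial condition(s) match, so the closed form is consistent.

Yes, the closed form is correct.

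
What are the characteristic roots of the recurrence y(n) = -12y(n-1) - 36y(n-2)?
Substitute y(n) = rⁿ and divide through by rⁿ⁻²: r² + 12r + 36 = 0
Factor: (r + 6)² = 0, so r = -6 (double root).
General solution: y(n) = (A + Bn)·(-6)ⁿ

Characteristic: r² + 12r + 36 = 0, Roots: r = -6 (double root)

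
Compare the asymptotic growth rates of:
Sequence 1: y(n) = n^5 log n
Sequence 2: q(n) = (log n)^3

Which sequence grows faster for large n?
Comparing growth rates:
Growth-rate hierarchy: log n ≺ any polynomial ≺ any exponential cⁿ (c>1) ≺ n! ≺ nⁿ.
polynomial degree 5 (with log factor) dominates polylogarithmic (log n)^3 asymptotically.

y(n) grows faster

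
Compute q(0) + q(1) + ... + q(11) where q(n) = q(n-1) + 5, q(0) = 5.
Computing the sequence terms: 5, 10, 15, 20, 25, 30, 35, 40, 45, 50, 55, 60
Adding these values together:

390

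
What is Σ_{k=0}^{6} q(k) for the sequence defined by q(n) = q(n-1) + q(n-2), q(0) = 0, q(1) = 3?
Computing the sequence terms: 0, 3, 3, 6, 9, 15, 24
Adding these values together:

60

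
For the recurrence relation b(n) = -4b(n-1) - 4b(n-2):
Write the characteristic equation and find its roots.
Substitute b(n) = rⁿ and divide through by rⁿ⁻²: r² + 4r + 4 = 0
Factor: (r + 2)² = 0, so r = -2 (double root).
General solution: b(n) = (A + Bn)·(-2)ⁿ

Characteristic: r² + 4r + 4 = 0, Roots: r = -2 (double root)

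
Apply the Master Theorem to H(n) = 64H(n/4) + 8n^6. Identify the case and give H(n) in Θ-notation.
Master Theorem template: H(n) = a·H(n/b) + f(n).
Here: a=64, b=4, f(n)=8n^6
Compute log_b(a) = log_4(64) = 3.
f(n) = 8n^6 = Ω(n^(3+ε)) with ε = 3, and the regularity condition holds (a·f(n/b) = (a/b^6)·f(n) with a/b^6 = 4^-3 < 1). Case 3: H(n) = Θ(f(n)) = Θ(n^6).

Case 3: H(n) = Θ(n^6)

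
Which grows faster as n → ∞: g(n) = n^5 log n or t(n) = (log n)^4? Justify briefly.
Comparing growth rates:
Growth-rate hierarchy: log n ≺ any polynomial ≺ any exponential cⁿ (c>1) ≺ n! ≺ nⁿ.
polynomial degree 5 (with log factor) dominates polylogarithmic (log n)^4 asymptotically.

g(n) grows faster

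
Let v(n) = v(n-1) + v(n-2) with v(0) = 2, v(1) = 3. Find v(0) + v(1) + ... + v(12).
Computing the sequence terms: 2, 3, 5, 8, 13, 21, 34, 55, 89, 144, 233, 377, 610
Adding these values together:

1594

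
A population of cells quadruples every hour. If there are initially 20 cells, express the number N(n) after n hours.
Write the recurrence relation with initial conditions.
Each hour multiplies the count by 4, so the count after n hours depends only on the count after n-1 hours: N(n) = 4 × N(n-1). The starting count gives N(0) = 20.
Unrolling n times gives the closed form N(n) = 20 × 4ⁿ.

N(n) = 4 × N(n-1), N(0) = 20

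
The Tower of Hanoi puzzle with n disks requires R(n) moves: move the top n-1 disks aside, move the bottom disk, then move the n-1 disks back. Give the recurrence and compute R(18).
Moving n disks = move the top n-1 disks aside (R(n-1) moves) + move the largest disk (1 move) + move the n-1 disks back on top (R(n-1) moves), so R(n) = 2R(n-1) + 1, with R(1) = 1 (a single disk takes one move).
First terms: 1, 3, 7, 15, 31, 63, … — each is one less than a power of 2. Indeed R(n) + 1 = 2(R(n-1) + 1) with R(1) + 1 = 2, so R(n) + 1 = 2ⁿ and R(n) = 2ⁿ - 1.
Hence R(18) = 2^18 - 1 = 262144 - 1 = 262143.

R(n) = 2R(n-1) + 1, R(1) = 1; R(18) = 262143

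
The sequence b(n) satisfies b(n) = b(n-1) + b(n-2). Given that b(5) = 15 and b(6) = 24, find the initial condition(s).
Work backwards using b(k) = b(k+2) - b(k+1):
b(4) = b(6) - b(5) = 24 - 15 = 9
b(3) = b(5) - b(4) = 15 - 9 = 6
b(2) = b(4) - b(3) = 9 - 6 = 3
b(1) = b(3) - b(2) = 6 - 3 = 3
b(0) = b(2) - b(1) = 3 - 3 = 0

b(0) = 0, b(1) = 3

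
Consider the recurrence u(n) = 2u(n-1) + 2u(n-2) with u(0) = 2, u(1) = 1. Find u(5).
Computing the sequence terms:
2, 1, 6, 14, 40, 108

108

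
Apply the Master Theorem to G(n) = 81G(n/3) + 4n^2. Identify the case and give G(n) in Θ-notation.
Master Theorem template: G(n) = a·G(n/b) + f(n).
Here: a=81, b=3, f(n)=4n^2
Compute log_b(a) = log_3(81) = 4.
f(n) = 4n^2 = O(n^(4-ε)) with ε = 2. Case 1: G(n) = Θ(n^log_b(a)) = Θ(n^4).

Case 1: G(n) = Θ(n^4)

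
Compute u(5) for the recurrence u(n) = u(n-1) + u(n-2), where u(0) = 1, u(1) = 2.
Computing the sequence terms:
1, 2, 3, 5, 8, 13

13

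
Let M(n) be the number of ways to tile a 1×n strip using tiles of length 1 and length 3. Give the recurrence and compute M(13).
Condition on the last tile: it has length 1 (leaving a 1×(n-1) strip) or length 3 (leaving a 1×(n-3) strip), so M(n) = M(n-1) + M(n-3) (order-3 linear recurrence).
For 0 ≤ i < 3 only unit tiles fit, so M(i) = 1.
Iterating the recurrence: M(3) = 2, M(4) = 3, M(5) = 4, M(6) = 6, M(7) = 9, M(8) = 13, M(9) = 19, M(10) = 28, M(11) = 41, M(12) = 60, M(13) = 88.

M(n) = M(n-1) + M(n-3), with M(i) = 1 for 0 ≤ i < 3; M(13) = 88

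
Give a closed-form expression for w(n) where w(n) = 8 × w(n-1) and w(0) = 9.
Recurrence: w(n) = 8 × w(n-1), initial: w(0) = 9.
Each term is 8 times the previous, so this is geometric with ratio 8. After n steps: w(n) = w(0)·8ⁿ = 9·8ⁿ.

w(n) = 9·8ⁿ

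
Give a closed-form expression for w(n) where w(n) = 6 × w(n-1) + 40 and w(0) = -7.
Recurrence: w(n) = 6 × w(n-1) + 40, initial: w(0) = -7.
Try w(n) = A·6ⁿ + C. Substituting: A·6ⁿ + C = 6(A·6ⁿ⁻¹ + C) + 40 = A·6ⁿ + 6C + 40, so C = 6C + 40, giving C = -8. Then w(0) = A - 8 = -7 gives A = 1.

w(n) = 6ⁿ - 8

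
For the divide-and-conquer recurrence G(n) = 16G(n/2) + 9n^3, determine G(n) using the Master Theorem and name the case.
Master Theorem template: G(n) = a·G(n/b) + f(n).
Here: a=16, b=2, f(n)=9n^3
Compute log_b(a) = log_2(16) = 4.
f(n) = 9n^3 = O(n^(4-ε)) with ε = 1. Case 1: G(n) = Θ(n^log_b(a)) = Θ(n^4).

Case 1: G(n) = Θ(n^4)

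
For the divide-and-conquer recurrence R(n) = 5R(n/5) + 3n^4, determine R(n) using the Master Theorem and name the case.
Master Theorem template: R(n) = a·R(n/b) + f(n).
Here: a=5, b=5, f(n)=3n^4
Compute log_b(a) = log_5(5) = 1.
f(n) = 3n^4 = Ω(n^(1+ε)) with ε = 3, and the regularity condition holds (a·f(n/b) = (a/b^4)·f(n) with a/b^4 = 5^-3 < 1). Case 3: R(n) = Θ(f(n)) = Θ(n^4).

Case 3: R(n) = Θ(n^4)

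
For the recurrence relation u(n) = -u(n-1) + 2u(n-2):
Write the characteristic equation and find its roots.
Substitute u(n) = rⁿ and divide through by rⁿ⁻²: r² + r - 2 = 0
Factor: (r - 1)(r + 2) = 0, so r = 1, -2.
General solution: u(n) = A·1ⁿ + B·(-2)ⁿ

Characteristic: r² + r - 2 = 0, Roots: r = 1, -2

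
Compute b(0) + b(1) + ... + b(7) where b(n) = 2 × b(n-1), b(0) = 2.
Computing the sequence terms: 2, 4, 8, 16, 32, 64, 128, 256
Adding these values together:

510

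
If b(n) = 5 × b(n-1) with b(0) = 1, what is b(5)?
Computing step by step:
b(0) = 1
b(1) = 5 × 1 = 5
b(2) = 5 × 5 = 25
b(3) = 5 × 25 = 125
b(4) = 5 × 125 = 625
b(5) = 5 × 625 = 3125

3125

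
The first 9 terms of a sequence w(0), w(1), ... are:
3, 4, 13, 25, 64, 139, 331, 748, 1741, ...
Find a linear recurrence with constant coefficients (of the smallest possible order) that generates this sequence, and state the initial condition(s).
Look for the lowest-order linear relation among consecutive terms.
Observation: w(n) - 1·w(n-1) - (3)·w(n-2) = 0 holds for the shown terms, and no order-1 relation w(n) = α·w(n-1) + β fits.
Check at n=3: 1·13 + (3)·4 = 25. ✓

w(n) = w(n-1) + 3w(n-2), w(0) = 3, w(1) = 4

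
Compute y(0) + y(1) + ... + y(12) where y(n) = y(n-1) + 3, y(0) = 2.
Computing the sequence terms: 2, 5, 8, 11, 14, 17, 20, 23, 26, 29, 32, 35, 38
Adding these values together:

260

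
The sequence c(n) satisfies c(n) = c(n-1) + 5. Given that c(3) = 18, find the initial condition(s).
c(3) = c(0) + 3·5, so c(0) = 18 - 15 = 3.

c(0) = 3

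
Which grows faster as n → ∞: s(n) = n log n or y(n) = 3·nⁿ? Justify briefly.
Comparing growth rates:
Growth-rate hierarchy: log n ≺ any polynomial ≺ any exponential cⁿ (c>1) ≺ n! ≺ nⁿ.
super-exponential nⁿ dominates polynomial degree 1 (with log factor) asymptotically.

y(n) grows faster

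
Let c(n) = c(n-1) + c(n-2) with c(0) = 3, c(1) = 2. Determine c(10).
Computing the sequence terms:
3, 2, 5, 7, 12, 19, 31, 50, 81, 131, 212

212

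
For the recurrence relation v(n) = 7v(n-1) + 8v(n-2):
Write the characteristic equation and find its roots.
Substitute v(n) = rⁿ and divide through by rⁿ⁻²: r² - 7r - 8 = 0
Factor: (r + 1)(r - 8) = 0, so r = -1, 8.
General solution: v(n) = A·(-1)ⁿ + B·8ⁿ

Characteristic: r² - 7r - 8 = 0, Roots: r = -1, 8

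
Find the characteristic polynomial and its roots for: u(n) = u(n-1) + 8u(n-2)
Substitute u(n) = rⁿ and divide through by rⁿ⁻²: r² - r - 8 = 0
Discriminant: 1² + 4·8 = 33, not a perfect square, so by the quadratic formula r = (1 ± √33)/2.
General solution: u(n) = A·r₁ⁿ + B·r₂ⁿ where r₁,r₂ = (1 ± √33)/2

Characteristic: r² - r - 8 = 0, Roots: r = (1 ± √33)/2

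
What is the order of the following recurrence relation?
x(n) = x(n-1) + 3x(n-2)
The order is the largest lag k for which x(n-k) appears. Here the deepest term is x(n-2), so the order is 2.

Order 2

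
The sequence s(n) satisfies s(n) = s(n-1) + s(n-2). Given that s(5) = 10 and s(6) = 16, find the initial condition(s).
Work backwards using s(k) = s(k+2) - s(k+1):
s(4) = s(6) - s(5) = 16 - 10 = 6
s(3) = s(5) - s(4) = 10 - 6 = 4
s(2) = s(4) - s(3) = 6 - 4 = 2
s(1) = s(3) - s(2) = 4 - 2 = 2
s(0) = s(2) - s(1) = 2 - 2 = 0

s(0) = 0, s(1) = 2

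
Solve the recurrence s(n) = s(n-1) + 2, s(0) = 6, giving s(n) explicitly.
Recurrence: s(n) = s(n-1) + 2, initial: s(0) = 6.
Each step adds 2, so s(n) = s(0) + 2n = 2n + 6.

s(n) = 2n + 6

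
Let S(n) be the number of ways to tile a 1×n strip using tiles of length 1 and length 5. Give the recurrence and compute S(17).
Condition on the last tile: it has length 1 (leaving a 1×(n-1) strip) or length 5 (leaving a 1×(n-5) strip), so S(n) = S(n-1) + S(n-5) (order-5 linear recurrence).
For 0 ≤ i < 5 only unit tiles fit, so S(i) = 1.
Iterating the recurrence: S(5) = 2, S(6) = 3, S(7) = 4, S(8) = 5, S(9) = 6, S(10) = 8, S(11) = 11, S(12) = 15, S(13) = 20, S(14) = 26, S(15) = 34, S(16) = 45, S(17) = 60.

S(n) = S(n-1) + S(n-5), with S(i) = 1 for 0 ≤ i < 5; S(17) = 60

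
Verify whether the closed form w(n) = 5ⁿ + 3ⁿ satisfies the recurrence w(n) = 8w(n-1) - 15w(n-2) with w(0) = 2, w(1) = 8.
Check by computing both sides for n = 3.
From the recurrence with w(0) = 2, w(1) = 8:
  w(0) = 2, w(1) = 8, w(2) = 34, w(3) = 152
  so the recurrence gives w(3) = 152.
From the proposed closed form w(n) = 5ⁿ + 3ⁿ:
  w(3) = 152.
Both sides give 152 at n = 3, and the initial condition(s) match, so the closed form is consistent.

Yes, the closed form is correct.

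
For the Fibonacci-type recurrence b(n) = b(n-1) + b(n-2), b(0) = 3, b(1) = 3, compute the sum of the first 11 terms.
Computing the sequence terms: 3, 3, 6, 9, 15, 24, 39, 63, 102, 165, 267
Adding these values together:

696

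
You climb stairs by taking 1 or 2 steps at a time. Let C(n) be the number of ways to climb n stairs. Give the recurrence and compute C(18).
Condition on the size of the last step (1 to 2): before it there were n-1, …, n-2 stairs climbed, and these cases are disjoint, so C(n) = C(n-1) + C(n-2) (Fibonacci-type sequence).
Initial conditions by direct count (compositions of i into parts ≤ 2): C(1) = 1; C(2) = 2.
Iterating the recurrence: C(3) = 3, C(4) = 5, C(5) = 8, C(6) = 13, C(7) = 21, C(8) = 34, C(9) = 55, C(10) = 89, C(11) = 144, C(12) = 233, C(13) = 377, C(14) = 610, C(15) = 987, C(16) = 1597, C(17) = 2584, C(18) = 4181.

C(n) = C(n-1) + C(n-2), C(1) = 1, C(2) = 2; C(18) = 4181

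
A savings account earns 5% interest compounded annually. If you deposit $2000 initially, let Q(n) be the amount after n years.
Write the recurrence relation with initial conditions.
Each year the balance grows by 5%, i.e. is multiplied by 1 + 5/100 = 1.05, so Q(n) = 1.05 × Q(n-1). The initial deposit gives Q(0) = 2000.
Unrolling gives the closed form Q(n) = 2000 × (1.05)ⁿ.

Q(n) = 1.05 × Q(n-1), Q(0) = 2000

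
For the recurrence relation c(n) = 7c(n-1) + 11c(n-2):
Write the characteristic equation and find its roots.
Substitute c(n) = rⁿ and divide through by rⁿ⁻²: r² - 7r - 11 = 0
Discriminant: 7² + 4·11 = 93, not a perfect square, so by the quadratic formula r = (7 ± √93)/2.
General solution: c(n) = A·r₁ⁿ + B·r₂ⁿ where r₁,r₂ = (7 ± √93)/2

Characteristic: r² - 7r - 11 = 0, Roots: r = (7 ± √93)/2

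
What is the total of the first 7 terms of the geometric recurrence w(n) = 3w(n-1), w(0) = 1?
Computing the sequence terms: 1, 3, 9, 27, 81, 243, 729
Adding these values together:

1093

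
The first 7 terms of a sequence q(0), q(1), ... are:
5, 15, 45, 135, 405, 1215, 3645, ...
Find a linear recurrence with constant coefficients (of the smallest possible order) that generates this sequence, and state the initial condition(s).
Look for the lowest-order linear relation among consecutive terms.
Observation: each term is 3× the previous.
Check at n=2: 3·15 = 45. ✓

q(n) = 3 × q(n-1), q(0) = 5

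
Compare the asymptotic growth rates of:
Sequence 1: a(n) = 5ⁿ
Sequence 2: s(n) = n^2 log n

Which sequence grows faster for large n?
Comparing growth rates:
Growth-rate hierarchy: log n ≺ any polynomial ≺ any exponential cⁿ (c>1) ≺ n! ≺ nⁿ.
exponential base 5 dominates polynomial degree 2 (with log factor) asymptotically.

a(n) grows faster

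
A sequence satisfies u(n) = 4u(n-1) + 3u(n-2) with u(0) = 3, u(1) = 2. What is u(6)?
Computing the sequence terms:
3, 2, 17, 74, 347, 1610, 7481

7481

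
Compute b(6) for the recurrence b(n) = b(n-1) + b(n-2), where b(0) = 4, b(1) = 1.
Computing the sequence terms:
4, 1, 5, 6, 11, 17, 28

28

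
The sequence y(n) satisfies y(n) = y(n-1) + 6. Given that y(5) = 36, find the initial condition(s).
y(5) = y(0) + 5·6, so y(0) = 36 - 30 = 6.

y(0) = 6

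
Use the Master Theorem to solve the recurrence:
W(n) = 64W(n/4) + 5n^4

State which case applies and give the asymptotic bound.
Master Theorem template: W(n) = a·W(n/b) + f(n).
Here: a=64, b=4, f(n)=5n^4
Compute log_b(a) = log_4(64) = 3.
f(n) = 5n^4 = Ω(n^(3+ε)) with ε = 1, and the regularity condition holds (a·f(n/b) = (a/b^4)·f(n) with a/b^4 = 4^-1 < 1). Case 3: W(n) = Θ(f(n)) = Θ(n^4).

Case 3: W(n) = Θ(n^4)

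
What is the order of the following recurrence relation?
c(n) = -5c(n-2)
The order is the largest lag k for which c(n-k) appears. Here the deepest term is c(n-2), so the order is 2.

Order 2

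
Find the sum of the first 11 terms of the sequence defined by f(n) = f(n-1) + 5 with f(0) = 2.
Computing the sequence terms: 2, 7, 12, 17, 22, 27, 32, 37, 42, 47, 52
Adding these values together:

297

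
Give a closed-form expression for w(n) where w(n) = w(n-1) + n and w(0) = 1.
Recurrence: w(n) = w(n-1) + n, initial: w(0) = 1.
Telescoping: w(n) = w(0) + Σᵢ₌₁ⁿ i = 1 + n(n+1)/2.

w(n) = n(n+1)/2 + 1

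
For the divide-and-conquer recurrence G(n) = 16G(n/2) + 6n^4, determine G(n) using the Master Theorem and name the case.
Master Theorem template: G(n) = a·G(n/b) + f(n).
Here: a=16, b=2, f(n)=6n^4
Compute log_b(a) = log_2(16) = 4.
f(n) = 6n^4 = Θ(n^4). Case 2: G(n) = Θ(n^4 log n).

Case 2: G(n) = Θ(n^4 log n)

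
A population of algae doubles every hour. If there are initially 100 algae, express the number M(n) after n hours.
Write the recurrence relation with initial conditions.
Each hour multiplies the count by 2, so the count after n hours depends only on the count after n-1 hours: M(n) = 2 × M(n-1). The starting count gives M(0) = 100.
Unrolling n times gives the closed form M(n) = 100 × 2ⁿ.

M(n) = 2 × M(n-1), M(0) = 100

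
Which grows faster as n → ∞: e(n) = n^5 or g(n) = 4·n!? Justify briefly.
Comparing growth rates:
Growth-rate hierarchy: log n ≺ any polynomial ≺ any exponential cⁿ (c>1) ≺ n! ≺ nⁿ.
factorial dominates polynomial degree 5 asymptotically.

g(n) grows faster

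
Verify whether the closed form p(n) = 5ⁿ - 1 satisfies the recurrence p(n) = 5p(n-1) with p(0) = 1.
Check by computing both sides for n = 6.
From the recurrence with p(0) = 1:
  p(0) = 1, p(1) = 5, p(2) = 25, p(3) = 125, p(4) = 625, p(5) = 3125, p(6) = 15625
  so the recurrence gives p(6) = 15625.
From the proposed closed form p(n) = 5ⁿ - 1:
  p(6) = 15624.
The recurrence gives 15625 but the closed form gives 15624, so the closed form does not satisfy the recurrence.

No, the closed form is incorrect.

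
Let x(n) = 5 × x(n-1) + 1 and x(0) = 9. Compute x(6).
Computing step by step:
x(0) = 9
x(1) = 5 × 9 + 1 = 46
x(2) = 5 × 46 + 1 = 231
x(3) = 5 × 231 + 1 = 1156
x(4) = 5 × 1156 + 1 = 5781
x(5) = 5 × 5781 + 1 = 28906
x(6) = 5 × 28906 + 1 = 144531

144531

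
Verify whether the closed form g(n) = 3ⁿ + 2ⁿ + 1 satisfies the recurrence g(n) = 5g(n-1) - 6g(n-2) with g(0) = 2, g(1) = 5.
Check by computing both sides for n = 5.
From the recurrence with g(0) = 2, g(1) = 5:
  g(0) = 2, g(1) = 5, g(2) = 13, g(3) = 35, g(4) = 97, g(5) = 275
  so the recurrence gives g(5) = 275.
From the proposed closed form g(n) = 3ⁿ + 2ⁿ + 1:
  g(5) = 276.
The recurrence gives 275 but the closed form gives 276, so the closed form does not satisfy the recurrence.

No, the closed form is incorrect.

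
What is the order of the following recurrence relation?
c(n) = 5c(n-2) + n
The order is the largest lag k for which c(n-k) appears. Here the deepest term is c(n-2) (the n term is non-homogeneous and does not affect the order), so the order is 2.

Order 2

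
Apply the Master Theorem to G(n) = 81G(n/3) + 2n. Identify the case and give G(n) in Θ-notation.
Master Theorem template: G(n) = a·G(n/b) + f(n).
Here: a=81, b=3, f(n)=2n
Compute log_b(a) = log_3(81) = 4.
f(n) = 2n = O(n^(4-ε)) with ε = 3. Case 1: G(n) = Θ(n^log_b(a)) = Θ(n^4).

Case 1: G(n) = Θ(n^4)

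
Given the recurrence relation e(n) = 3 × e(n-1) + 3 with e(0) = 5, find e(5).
Computing step by step:
e(0) = 5
e(1) = 3 × 5 + 3 = 18
e(2) = 3 × 18 + 3 = 57
e(3) = 3 × 57 + 3 = 174
e(4) = 3 × 174 + 3 = 525
e(5) = 3 × 525 + 3 = 1578

1578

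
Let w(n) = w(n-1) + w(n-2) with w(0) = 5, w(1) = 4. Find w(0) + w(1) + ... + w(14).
Computing the sequence terms: 5, 4, 9, 13, 22, 35, 57, 92, 149, 241, 390, 631, 1021, 1652, 2673
Adding these values together:

6994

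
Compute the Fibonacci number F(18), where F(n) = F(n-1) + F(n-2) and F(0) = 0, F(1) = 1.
Computing the sequence terms:
0, 1, 1, 2, 3, 5, 8, 13, 21, 34, 55, 89, 144, 233, 377, 610, 987, 1597, 2584

2584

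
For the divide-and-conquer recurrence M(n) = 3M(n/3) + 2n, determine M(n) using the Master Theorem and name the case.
Master Theorem template: M(n) = a·M(n/b) + f(n).
Here: a=3, b=3, f(n)=2n
Compute log_b(a) = log_3(3) = 1.
f(n) = 2n = Θ(n). Case 2: M(n) = Θ(n log n).

Case 2: M(n) = Θ(n log n)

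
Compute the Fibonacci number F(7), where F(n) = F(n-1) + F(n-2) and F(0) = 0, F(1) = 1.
Computing the sequence terms:
0, 1, 1, 2, 3, 5, 8, 13

13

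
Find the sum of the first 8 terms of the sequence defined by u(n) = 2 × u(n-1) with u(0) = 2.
Computing the sequence terms: 2, 4, 8, 16, 32, 64, 128, 256
Adding these values together:

510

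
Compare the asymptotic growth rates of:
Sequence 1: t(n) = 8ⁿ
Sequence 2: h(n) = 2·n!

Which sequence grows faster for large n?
Comparing growth rates:
Growth-rate hierarchy: log n ≺ any polynomial ≺ any exponential cⁿ (c>1) ≺ n! ≺ nⁿ.
factorial dominates exponential base 8 asymptotically.

h(n) grows faster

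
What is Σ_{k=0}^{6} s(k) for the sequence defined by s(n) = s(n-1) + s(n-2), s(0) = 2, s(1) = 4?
Computing the sequence terms: 2, 4, 6, 10, 16, 26, 42
Adding these values together:

106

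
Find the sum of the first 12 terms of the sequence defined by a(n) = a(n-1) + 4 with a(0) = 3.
Computing the sequence terms: 3, 7, 11, 15, 19, 23, 27, 31, 35, 39, 43, 47
Adding these values together:

300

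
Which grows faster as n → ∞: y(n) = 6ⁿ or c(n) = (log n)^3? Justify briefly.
Comparing growth rates:
Growth-rate hierarchy: log n ≺ any polynomial ≺ any exponential cⁿ (c>1) ≺ n! ≺ nⁿ.
exponential base 6 dominates polylogarithmic (log n)^3 asymptotically.

y(n) grows faster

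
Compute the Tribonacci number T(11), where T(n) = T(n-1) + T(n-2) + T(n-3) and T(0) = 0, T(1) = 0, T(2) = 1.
Computing the sequence terms:
0, 0, 1, 1, 2, 4, 7, 13, 24, 44, 81, 149

149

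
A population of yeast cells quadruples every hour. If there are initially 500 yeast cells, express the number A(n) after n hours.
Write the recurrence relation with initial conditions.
Each hour multiplies the count by 4, so the count after n hours depends only on the count after n-1 hours: A(n) = 4 × A(n-1). The starting count gives A(0) = 500.
Unrolling n times gives the closed form A(n) = 500 × 4ⁿ.

A(n) = 4 × A(n-1), A(0) = 500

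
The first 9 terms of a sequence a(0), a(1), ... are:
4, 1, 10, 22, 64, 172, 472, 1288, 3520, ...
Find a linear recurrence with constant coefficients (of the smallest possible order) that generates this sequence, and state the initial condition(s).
Look for the lowest-order linear relation among consecutive terms.
Observation: a(n) - 2·a(n-1) - (2)·a(n-2) = 0 holds for the shown terms, and no order-1 relation a(n) = α·a(n-1) + β fits.
Check at n=3: 2·10 + (2)·1 = 22. ✓

a(n) = 2a(n-1) + 2a(n-2), a(0) = 4, a(1) = 1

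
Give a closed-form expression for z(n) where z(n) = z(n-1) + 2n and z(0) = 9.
Recurrence: z(n) = z(n-1) + 2n, initial: z(0) = 9.
Telescoping: z(n) = z(0) + 2·Σᵢ₌₁ⁿ i = 9 + 2·n(n+1)/2.

z(n) = 2·n(n+1)/2 + 9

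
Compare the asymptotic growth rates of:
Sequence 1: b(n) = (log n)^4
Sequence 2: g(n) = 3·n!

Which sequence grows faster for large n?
Comparing growth rates:
Growth-rate hierarchy: log n ≺ any polynomial ≺ any exponential cⁿ (c>1) ≺ n! ≺ nⁿ.
factorial dominates polylogarithmic (log n)^4 asymptotically.

g(n) grows faster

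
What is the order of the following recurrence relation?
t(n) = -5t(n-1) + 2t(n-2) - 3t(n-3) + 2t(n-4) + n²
The order is the largest lag k for which t(n-k) appears. Here the deepest term is t(n-4) (the n² term is non-homogeneous and does not affect the order), so the order is 4.

Order 4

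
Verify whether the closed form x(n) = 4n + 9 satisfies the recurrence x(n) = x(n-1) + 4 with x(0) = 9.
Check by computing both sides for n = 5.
From the recurrence with x(0) = 9:
  x(0) = 9, x(1) = 13, x(2) = 17, x(3) = 21, x(4) = 25, x(5) = 29
  so the recurrence gives x(5) = 29.
From the proposed closed form x(n) = 4n + 9:
  x(5) = 29.
Both sides give 29 at n = 5, and the initial condition(s) match, so the closed form is consistent.

Yes, the closed form is correct.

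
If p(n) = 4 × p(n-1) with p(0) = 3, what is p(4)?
Computing step by step:
p(0) = 3
p(1) = 4 × 3 = 12
p(2) = 4 × 12 = 48
p(3) = 4 × 48 = 192
p(4) = 4 × 192 = 768

768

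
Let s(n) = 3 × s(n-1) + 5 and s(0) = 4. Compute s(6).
Computing step by step:
s(0) = 4
s(1) = 3 × 4 + 5 = 17
s(2) = 3 × 17 + 5 = 56
s(3) = 3 × 56 + 5 = 173
s(4) = 3 × 173 + 5 = 524
s(5) = 3 × 524 + 5 = 1577
s(6) = 3 × 1577 + 5 = 4736

4736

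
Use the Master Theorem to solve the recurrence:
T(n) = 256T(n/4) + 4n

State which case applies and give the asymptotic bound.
Master Theorem template: T(n) = a·T(n/b) + f(n).
Here: a=256, b=4, f(n)=4n
Compute log_b(a) = log_4(256) = 4.
f(n) = 4n = O(n^(4-ε)) with ε = 3. Case 1: T(n) = Θ(n^log_b(a)) = Θ(n^4).

Case 1: T(n) = Θ(n^4)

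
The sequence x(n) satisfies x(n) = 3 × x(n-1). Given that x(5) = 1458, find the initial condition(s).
In general x(n) = 3ⁿ · x(0). At n = 5: x(0) = x(5) / 3^5 = 1458 / 243 = 6.

x(0) = 6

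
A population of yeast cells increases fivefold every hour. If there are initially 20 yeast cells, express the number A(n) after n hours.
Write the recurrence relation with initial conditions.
Each hour multiplies the count by 5, so the count after n hours depends only on the count after n-1 hours: A(n) = 5 × A(n-1). The starting count gives A(0) = 20.
Unrolling n times gives the closed form A(n) = 20 × 5ⁿ.

A(n) = 5 × A(n-1), A(0) = 20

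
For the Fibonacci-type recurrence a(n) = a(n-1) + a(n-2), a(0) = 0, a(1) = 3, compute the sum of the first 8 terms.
Computing the sequence terms: 0, 3, 3, 6, 9, 15, 24, 39
Adding these values together:

99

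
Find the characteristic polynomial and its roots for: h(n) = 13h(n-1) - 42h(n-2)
Substitute h(n) = rⁿ and divide through by rⁿ⁻²: r² - 13r + 42 = 0
Factor: (r - 7)(r - 6) = 0, so r = 7, 6.
General solution: h(n) = A·7ⁿ + B·6ⁿ

Characteristic: r² - 13r + 42 = 0, Roots: r = 7, 6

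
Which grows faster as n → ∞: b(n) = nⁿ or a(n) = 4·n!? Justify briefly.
Comparing growth rates:
Growth-rate hierarchy: log n ≺ any polynomial ≺ any exponential cⁿ (c>1) ≺ n! ≺ nⁿ.
super-exponential nⁿ dominates factorial asymptotically.

b(n) grows faster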